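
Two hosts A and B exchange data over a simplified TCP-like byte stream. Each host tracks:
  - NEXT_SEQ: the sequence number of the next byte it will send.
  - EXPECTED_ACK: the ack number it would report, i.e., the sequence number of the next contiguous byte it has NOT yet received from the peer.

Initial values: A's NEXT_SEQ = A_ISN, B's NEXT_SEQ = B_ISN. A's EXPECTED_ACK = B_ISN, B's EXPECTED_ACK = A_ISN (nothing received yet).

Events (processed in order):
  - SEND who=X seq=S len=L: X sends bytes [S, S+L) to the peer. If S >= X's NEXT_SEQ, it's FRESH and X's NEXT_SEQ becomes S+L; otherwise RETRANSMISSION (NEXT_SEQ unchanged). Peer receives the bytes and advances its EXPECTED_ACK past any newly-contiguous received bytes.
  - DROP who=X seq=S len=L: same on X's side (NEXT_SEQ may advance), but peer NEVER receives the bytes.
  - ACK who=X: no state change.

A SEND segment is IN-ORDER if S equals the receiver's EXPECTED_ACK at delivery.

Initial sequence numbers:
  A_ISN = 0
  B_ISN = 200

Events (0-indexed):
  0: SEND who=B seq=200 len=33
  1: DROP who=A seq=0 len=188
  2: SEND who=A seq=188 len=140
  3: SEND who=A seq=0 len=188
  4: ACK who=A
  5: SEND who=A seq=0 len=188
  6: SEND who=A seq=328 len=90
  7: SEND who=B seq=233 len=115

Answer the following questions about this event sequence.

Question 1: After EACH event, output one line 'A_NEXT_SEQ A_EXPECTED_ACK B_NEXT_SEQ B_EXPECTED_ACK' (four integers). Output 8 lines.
0 233 233 0
188 233 233 0
328 233 233 0
328 233 233 328
328 233 233 328
328 233 233 328
418 233 233 418
418 348 348 418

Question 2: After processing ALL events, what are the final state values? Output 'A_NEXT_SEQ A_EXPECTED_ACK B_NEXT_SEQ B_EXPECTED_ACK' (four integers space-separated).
Answer: 418 348 348 418

Derivation:
After event 0: A_seq=0 A_ack=233 B_seq=233 B_ack=0
After event 1: A_seq=188 A_ack=233 B_seq=233 B_ack=0
After event 2: A_seq=328 A_ack=233 B_seq=233 B_ack=0
After event 3: A_seq=328 A_ack=233 B_seq=233 B_ack=328
After event 4: A_seq=328 A_ack=233 B_seq=233 B_ack=328
After event 5: A_seq=328 A_ack=233 B_seq=233 B_ack=328
After event 6: A_seq=418 A_ack=233 B_seq=233 B_ack=418
After event 7: A_seq=418 A_ack=348 B_seq=348 B_ack=418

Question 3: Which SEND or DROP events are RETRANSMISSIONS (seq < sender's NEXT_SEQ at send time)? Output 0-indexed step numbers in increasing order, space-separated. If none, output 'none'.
Answer: 3 5

Derivation:
Step 0: SEND seq=200 -> fresh
Step 1: DROP seq=0 -> fresh
Step 2: SEND seq=188 -> fresh
Step 3: SEND seq=0 -> retransmit
Step 5: SEND seq=0 -> retransmit
Step 6: SEND seq=328 -> fresh
Step 7: SEND seq=233 -> fresh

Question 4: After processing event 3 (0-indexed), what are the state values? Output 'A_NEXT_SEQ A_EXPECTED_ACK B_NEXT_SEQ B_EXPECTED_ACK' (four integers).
After event 0: A_seq=0 A_ack=233 B_seq=233 B_ack=0
After event 1: A_seq=188 A_ack=233 B_seq=233 B_ack=0
After event 2: A_seq=328 A_ack=233 B_seq=233 B_ack=0
After event 3: A_seq=328 A_ack=233 B_seq=233 B_ack=328

328 233 233 328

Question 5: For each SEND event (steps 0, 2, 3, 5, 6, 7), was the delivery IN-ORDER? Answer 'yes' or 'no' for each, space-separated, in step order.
Answer: yes no yes no yes yes

Derivation:
Step 0: SEND seq=200 -> in-order
Step 2: SEND seq=188 -> out-of-order
Step 3: SEND seq=0 -> in-order
Step 5: SEND seq=0 -> out-of-order
Step 6: SEND seq=328 -> in-order
Step 7: SEND seq=233 -> in-order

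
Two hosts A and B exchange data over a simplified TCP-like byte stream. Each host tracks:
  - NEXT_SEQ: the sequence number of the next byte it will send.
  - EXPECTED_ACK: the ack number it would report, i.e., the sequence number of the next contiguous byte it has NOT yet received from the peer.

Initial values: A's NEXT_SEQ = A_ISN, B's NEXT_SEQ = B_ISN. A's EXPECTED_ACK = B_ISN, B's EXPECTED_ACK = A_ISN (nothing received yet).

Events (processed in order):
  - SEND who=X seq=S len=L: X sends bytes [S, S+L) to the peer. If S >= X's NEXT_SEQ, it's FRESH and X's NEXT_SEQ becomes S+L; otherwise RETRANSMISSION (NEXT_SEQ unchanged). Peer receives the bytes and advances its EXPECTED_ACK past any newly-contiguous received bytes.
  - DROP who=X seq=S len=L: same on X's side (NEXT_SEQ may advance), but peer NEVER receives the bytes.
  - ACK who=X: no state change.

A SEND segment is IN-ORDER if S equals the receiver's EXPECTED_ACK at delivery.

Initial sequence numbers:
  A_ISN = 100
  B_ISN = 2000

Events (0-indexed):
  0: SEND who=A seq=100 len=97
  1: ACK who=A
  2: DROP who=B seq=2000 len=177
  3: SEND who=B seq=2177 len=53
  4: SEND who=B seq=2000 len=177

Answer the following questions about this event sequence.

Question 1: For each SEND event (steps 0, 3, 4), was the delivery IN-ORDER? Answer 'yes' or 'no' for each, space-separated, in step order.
Step 0: SEND seq=100 -> in-order
Step 3: SEND seq=2177 -> out-of-order
Step 4: SEND seq=2000 -> in-order

Answer: yes no yes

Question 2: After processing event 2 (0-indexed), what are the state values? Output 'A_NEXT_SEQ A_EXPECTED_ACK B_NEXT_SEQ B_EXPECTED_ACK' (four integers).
After event 0: A_seq=197 A_ack=2000 B_seq=2000 B_ack=197
After event 1: A_seq=197 A_ack=2000 B_seq=2000 B_ack=197
After event 2: A_seq=197 A_ack=2000 B_seq=2177 B_ack=197

197 2000 2177 197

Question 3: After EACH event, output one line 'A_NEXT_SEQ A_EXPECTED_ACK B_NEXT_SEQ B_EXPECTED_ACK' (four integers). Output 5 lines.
197 2000 2000 197
197 2000 2000 197
197 2000 2177 197
197 2000 2230 197
197 2230 2230 197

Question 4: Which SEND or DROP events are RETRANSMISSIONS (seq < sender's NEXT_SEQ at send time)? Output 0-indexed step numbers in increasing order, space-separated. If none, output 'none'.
Step 0: SEND seq=100 -> fresh
Step 2: DROP seq=2000 -> fresh
Step 3: SEND seq=2177 -> fresh
Step 4: SEND seq=2000 -> retransmit

Answer: 4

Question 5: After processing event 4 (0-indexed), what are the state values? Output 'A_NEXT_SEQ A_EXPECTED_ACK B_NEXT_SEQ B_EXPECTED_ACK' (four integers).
After event 0: A_seq=197 A_ack=2000 B_seq=2000 B_ack=197
After event 1: A_seq=197 A_ack=2000 B_seq=2000 B_ack=197
After event 2: A_seq=197 A_ack=2000 B_seq=2177 B_ack=197
After event 3: A_seq=197 A_ack=2000 B_seq=2230 B_ack=197
After event 4: A_seq=197 A_ack=2230 B_seq=2230 B_ack=197

197 2230 2230 197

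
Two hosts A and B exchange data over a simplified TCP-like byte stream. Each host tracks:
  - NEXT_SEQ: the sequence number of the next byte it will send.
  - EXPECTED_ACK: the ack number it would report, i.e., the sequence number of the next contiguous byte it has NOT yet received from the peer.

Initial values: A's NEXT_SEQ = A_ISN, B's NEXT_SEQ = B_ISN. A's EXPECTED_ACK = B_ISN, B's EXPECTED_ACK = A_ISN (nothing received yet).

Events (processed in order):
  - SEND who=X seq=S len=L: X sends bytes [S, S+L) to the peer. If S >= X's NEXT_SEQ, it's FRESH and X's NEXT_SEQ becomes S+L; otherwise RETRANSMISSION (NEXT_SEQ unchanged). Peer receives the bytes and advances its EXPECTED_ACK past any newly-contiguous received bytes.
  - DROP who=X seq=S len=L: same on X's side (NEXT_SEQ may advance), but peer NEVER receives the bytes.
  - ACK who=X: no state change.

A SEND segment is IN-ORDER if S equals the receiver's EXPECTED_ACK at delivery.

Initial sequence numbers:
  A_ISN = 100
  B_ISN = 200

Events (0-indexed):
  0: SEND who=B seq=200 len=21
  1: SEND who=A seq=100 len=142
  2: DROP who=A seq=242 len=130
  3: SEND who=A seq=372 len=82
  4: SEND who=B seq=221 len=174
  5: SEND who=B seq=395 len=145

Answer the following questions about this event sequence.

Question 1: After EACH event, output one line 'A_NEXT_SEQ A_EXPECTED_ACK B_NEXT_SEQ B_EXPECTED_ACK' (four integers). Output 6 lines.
100 221 221 100
242 221 221 242
372 221 221 242
454 221 221 242
454 395 395 242
454 540 540 242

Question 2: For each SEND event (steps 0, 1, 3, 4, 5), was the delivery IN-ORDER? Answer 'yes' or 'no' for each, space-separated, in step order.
Step 0: SEND seq=200 -> in-order
Step 1: SEND seq=100 -> in-order
Step 3: SEND seq=372 -> out-of-order
Step 4: SEND seq=221 -> in-order
Step 5: SEND seq=395 -> in-order

Answer: yes yes no yes yes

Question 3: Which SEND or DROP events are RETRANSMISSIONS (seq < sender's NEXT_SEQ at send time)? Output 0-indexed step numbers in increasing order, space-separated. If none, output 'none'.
Step 0: SEND seq=200 -> fresh
Step 1: SEND seq=100 -> fresh
Step 2: DROP seq=242 -> fresh
Step 3: SEND seq=372 -> fresh
Step 4: SEND seq=221 -> fresh
Step 5: SEND seq=395 -> fresh

Answer: none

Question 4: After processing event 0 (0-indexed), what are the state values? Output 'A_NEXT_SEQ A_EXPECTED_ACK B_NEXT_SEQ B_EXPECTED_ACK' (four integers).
After event 0: A_seq=100 A_ack=221 B_seq=221 B_ack=100

100 221 221 100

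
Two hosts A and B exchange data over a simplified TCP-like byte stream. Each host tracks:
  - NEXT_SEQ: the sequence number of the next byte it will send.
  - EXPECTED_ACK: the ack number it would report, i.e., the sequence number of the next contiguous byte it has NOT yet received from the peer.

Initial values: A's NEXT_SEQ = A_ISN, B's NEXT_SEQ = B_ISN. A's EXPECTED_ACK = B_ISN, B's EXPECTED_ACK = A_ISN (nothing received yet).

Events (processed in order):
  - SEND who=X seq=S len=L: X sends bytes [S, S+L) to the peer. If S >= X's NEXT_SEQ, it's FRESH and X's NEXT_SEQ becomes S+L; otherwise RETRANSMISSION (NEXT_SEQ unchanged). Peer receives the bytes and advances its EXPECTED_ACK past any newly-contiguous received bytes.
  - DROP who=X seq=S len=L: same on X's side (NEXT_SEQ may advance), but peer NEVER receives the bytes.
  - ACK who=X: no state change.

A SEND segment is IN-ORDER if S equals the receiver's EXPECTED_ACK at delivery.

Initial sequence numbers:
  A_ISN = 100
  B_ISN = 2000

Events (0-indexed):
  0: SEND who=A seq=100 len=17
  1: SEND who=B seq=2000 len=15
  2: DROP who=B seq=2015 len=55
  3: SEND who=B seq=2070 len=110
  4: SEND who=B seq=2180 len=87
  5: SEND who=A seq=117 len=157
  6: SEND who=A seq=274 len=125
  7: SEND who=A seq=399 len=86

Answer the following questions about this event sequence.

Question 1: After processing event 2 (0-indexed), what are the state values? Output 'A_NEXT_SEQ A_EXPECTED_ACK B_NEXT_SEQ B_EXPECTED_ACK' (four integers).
After event 0: A_seq=117 A_ack=2000 B_seq=2000 B_ack=117
After event 1: A_seq=117 A_ack=2015 B_seq=2015 B_ack=117
After event 2: A_seq=117 A_ack=2015 B_seq=2070 B_ack=117

117 2015 2070 117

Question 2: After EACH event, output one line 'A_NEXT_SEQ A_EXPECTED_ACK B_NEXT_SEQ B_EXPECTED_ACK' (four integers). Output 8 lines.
117 2000 2000 117
117 2015 2015 117
117 2015 2070 117
117 2015 2180 117
117 2015 2267 117
274 2015 2267 274
399 2015 2267 399
485 2015 2267 485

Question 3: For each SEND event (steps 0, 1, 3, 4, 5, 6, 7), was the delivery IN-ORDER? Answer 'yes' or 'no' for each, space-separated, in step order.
Step 0: SEND seq=100 -> in-order
Step 1: SEND seq=2000 -> in-order
Step 3: SEND seq=2070 -> out-of-order
Step 4: SEND seq=2180 -> out-of-order
Step 5: SEND seq=117 -> in-order
Step 6: SEND seq=274 -> in-order
Step 7: SEND seq=399 -> in-order

Answer: yes yes no no yes yes yes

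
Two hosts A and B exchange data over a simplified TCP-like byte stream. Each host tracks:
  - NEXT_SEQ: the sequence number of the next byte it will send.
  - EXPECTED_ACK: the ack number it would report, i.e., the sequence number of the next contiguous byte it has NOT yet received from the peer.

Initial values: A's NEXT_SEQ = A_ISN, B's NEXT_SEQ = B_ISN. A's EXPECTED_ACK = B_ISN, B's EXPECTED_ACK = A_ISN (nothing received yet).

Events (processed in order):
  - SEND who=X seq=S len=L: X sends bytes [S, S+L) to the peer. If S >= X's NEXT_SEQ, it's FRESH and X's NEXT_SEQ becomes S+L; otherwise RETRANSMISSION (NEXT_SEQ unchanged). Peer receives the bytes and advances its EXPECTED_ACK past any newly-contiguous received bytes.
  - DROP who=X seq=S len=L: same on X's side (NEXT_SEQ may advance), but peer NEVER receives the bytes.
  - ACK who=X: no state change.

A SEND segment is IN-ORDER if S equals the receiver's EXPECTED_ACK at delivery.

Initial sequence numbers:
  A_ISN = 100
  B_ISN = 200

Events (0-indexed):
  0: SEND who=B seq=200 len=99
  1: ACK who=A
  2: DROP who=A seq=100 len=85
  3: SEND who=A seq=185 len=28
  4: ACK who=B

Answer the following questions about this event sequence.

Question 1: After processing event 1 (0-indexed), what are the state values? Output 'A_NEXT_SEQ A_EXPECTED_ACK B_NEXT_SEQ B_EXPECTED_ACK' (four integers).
After event 0: A_seq=100 A_ack=299 B_seq=299 B_ack=100
After event 1: A_seq=100 A_ack=299 B_seq=299 B_ack=100

100 299 299 100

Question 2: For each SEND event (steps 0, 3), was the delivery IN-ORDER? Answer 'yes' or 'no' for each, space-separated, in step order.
Answer: yes no

Derivation:
Step 0: SEND seq=200 -> in-order
Step 3: SEND seq=185 -> out-of-order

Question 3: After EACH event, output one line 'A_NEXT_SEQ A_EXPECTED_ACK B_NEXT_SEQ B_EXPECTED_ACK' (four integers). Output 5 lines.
100 299 299 100
100 299 299 100
185 299 299 100
213 299 299 100
213 299 299 100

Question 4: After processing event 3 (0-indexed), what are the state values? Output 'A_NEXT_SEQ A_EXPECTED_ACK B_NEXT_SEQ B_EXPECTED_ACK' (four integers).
After event 0: A_seq=100 A_ack=299 B_seq=299 B_ack=100
After event 1: A_seq=100 A_ack=299 B_seq=299 B_ack=100
After event 2: A_seq=185 A_ack=299 B_seq=299 B_ack=100
After event 3: A_seq=213 A_ack=299 B_seq=299 B_ack=100

213 299 299 100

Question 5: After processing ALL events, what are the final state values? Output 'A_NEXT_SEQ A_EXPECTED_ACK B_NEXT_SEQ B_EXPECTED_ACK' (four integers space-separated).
After event 0: A_seq=100 A_ack=299 B_seq=299 B_ack=100
After event 1: A_seq=100 A_ack=299 B_seq=299 B_ack=100
After event 2: A_seq=185 A_ack=299 B_seq=299 B_ack=100
After event 3: A_seq=213 A_ack=299 B_seq=299 B_ack=100
After event 4: A_seq=213 A_ack=299 B_seq=299 B_ack=100

Answer: 213 299 299 100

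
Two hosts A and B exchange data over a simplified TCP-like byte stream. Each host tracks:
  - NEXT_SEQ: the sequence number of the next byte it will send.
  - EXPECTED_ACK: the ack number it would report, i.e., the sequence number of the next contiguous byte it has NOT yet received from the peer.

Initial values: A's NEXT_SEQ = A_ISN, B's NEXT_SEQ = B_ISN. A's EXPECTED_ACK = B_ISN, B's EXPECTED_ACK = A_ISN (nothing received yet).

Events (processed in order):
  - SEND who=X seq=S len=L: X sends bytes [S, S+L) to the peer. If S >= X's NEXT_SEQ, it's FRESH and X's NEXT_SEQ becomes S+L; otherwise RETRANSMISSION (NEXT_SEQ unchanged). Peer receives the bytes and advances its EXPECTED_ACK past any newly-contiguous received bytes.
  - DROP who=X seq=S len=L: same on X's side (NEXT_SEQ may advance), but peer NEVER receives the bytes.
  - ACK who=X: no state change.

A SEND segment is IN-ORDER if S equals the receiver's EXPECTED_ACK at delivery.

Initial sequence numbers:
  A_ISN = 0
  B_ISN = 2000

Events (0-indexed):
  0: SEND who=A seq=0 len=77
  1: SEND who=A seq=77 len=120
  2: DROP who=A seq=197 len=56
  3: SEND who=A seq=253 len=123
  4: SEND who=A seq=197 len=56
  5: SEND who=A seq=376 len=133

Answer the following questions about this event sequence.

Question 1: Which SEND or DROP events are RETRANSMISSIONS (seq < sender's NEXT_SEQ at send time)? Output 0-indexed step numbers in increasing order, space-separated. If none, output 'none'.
Answer: 4

Derivation:
Step 0: SEND seq=0 -> fresh
Step 1: SEND seq=77 -> fresh
Step 2: DROP seq=197 -> fresh
Step 3: SEND seq=253 -> fresh
Step 4: SEND seq=197 -> retransmit
Step 5: SEND seq=376 -> fresh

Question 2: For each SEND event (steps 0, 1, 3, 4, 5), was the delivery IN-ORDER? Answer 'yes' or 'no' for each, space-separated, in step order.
Step 0: SEND seq=0 -> in-order
Step 1: SEND seq=77 -> in-order
Step 3: SEND seq=253 -> out-of-order
Step 4: SEND seq=197 -> in-order
Step 5: SEND seq=376 -> in-order

Answer: yes yes no yes yes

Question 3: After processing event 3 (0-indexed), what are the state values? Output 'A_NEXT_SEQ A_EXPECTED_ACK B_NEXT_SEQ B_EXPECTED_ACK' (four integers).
After event 0: A_seq=77 A_ack=2000 B_seq=2000 B_ack=77
After event 1: A_seq=197 A_ack=2000 B_seq=2000 B_ack=197
After event 2: A_seq=253 A_ack=2000 B_seq=2000 B_ack=197
After event 3: A_seq=376 A_ack=2000 B_seq=2000 B_ack=197

376 2000 2000 197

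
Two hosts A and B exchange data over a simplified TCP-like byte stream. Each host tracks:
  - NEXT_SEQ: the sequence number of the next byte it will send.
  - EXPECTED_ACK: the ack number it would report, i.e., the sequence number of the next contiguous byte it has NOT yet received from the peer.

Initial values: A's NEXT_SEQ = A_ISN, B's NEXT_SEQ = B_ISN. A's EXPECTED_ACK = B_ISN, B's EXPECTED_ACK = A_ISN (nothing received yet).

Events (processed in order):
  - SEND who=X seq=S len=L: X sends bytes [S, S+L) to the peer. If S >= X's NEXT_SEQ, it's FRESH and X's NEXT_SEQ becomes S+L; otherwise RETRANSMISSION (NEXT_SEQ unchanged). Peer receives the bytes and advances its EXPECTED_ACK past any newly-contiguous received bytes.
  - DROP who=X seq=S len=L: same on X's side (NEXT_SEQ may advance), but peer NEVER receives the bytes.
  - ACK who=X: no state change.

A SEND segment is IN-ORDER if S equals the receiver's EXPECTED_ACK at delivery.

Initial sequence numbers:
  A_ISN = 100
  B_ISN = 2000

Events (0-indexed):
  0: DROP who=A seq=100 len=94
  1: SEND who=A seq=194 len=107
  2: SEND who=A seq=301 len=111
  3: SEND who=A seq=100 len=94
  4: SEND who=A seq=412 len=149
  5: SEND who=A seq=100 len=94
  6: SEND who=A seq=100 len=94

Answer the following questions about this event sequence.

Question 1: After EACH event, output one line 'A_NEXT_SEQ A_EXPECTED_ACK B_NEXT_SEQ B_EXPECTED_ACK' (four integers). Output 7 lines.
194 2000 2000 100
301 2000 2000 100
412 2000 2000 100
412 2000 2000 412
561 2000 2000 561
561 2000 2000 561
561 2000 2000 561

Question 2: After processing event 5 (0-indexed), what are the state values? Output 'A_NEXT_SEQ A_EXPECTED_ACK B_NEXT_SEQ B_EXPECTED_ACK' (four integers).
After event 0: A_seq=194 A_ack=2000 B_seq=2000 B_ack=100
After event 1: A_seq=301 A_ack=2000 B_seq=2000 B_ack=100
After event 2: A_seq=412 A_ack=2000 B_seq=2000 B_ack=100
After event 3: A_seq=412 A_ack=2000 B_seq=2000 B_ack=412
After event 4: A_seq=561 A_ack=2000 B_seq=2000 B_ack=561
After event 5: A_seq=561 A_ack=2000 B_seq=2000 B_ack=561

561 2000 2000 561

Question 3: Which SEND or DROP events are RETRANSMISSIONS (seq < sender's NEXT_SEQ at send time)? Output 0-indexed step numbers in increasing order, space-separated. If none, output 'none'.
Step 0: DROP seq=100 -> fresh
Step 1: SEND seq=194 -> fresh
Step 2: SEND seq=301 -> fresh
Step 3: SEND seq=100 -> retransmit
Step 4: SEND seq=412 -> fresh
Step 5: SEND seq=100 -> retransmit
Step 6: SEND seq=100 -> retransmit

Answer: 3 5 6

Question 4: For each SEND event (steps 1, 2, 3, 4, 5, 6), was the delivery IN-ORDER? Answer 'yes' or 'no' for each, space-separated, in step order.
Step 1: SEND seq=194 -> out-of-order
Step 2: SEND seq=301 -> out-of-order
Step 3: SEND seq=100 -> in-order
Step 4: SEND seq=412 -> in-order
Step 5: SEND seq=100 -> out-of-order
Step 6: SEND seq=100 -> out-of-order

Answer: no no yes yes no no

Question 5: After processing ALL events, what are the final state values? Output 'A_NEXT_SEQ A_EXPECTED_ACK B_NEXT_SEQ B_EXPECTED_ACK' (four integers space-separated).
After event 0: A_seq=194 A_ack=2000 B_seq=2000 B_ack=100
After event 1: A_seq=301 A_ack=2000 B_seq=2000 B_ack=100
After event 2: A_seq=412 A_ack=2000 B_seq=2000 B_ack=100
After event 3: A_seq=412 A_ack=2000 B_seq=2000 B_ack=412
After event 4: A_seq=561 A_ack=2000 B_seq=2000 B_ack=561
After event 5: A_seq=561 A_ack=2000 B_seq=2000 B_ack=561
After event 6: A_seq=561 A_ack=2000 B_seq=2000 B_ack=561

Answer: 561 2000 2000 561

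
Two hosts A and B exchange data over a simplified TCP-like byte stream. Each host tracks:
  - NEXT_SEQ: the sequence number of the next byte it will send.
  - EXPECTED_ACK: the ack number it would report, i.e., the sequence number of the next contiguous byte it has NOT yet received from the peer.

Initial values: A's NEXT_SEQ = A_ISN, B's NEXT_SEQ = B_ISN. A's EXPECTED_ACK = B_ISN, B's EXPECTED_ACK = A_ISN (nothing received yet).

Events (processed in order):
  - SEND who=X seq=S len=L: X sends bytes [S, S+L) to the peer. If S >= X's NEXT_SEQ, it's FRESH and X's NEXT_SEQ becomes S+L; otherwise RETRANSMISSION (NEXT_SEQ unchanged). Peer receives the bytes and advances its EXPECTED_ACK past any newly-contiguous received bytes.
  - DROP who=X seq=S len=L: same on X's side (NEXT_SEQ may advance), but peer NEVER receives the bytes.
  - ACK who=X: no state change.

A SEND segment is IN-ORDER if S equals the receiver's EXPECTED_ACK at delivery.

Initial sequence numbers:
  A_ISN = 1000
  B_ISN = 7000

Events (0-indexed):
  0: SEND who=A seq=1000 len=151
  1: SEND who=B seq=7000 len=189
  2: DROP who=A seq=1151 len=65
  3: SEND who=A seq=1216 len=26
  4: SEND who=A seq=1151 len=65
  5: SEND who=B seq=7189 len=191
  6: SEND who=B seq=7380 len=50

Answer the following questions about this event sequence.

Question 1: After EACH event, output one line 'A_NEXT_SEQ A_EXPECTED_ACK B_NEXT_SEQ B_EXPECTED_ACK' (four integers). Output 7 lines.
1151 7000 7000 1151
1151 7189 7189 1151
1216 7189 7189 1151
1242 7189 7189 1151
1242 7189 7189 1242
1242 7380 7380 1242
1242 7430 7430 1242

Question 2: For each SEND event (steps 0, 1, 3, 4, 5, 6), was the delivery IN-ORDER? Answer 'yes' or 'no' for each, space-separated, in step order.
Answer: yes yes no yes yes yes

Derivation:
Step 0: SEND seq=1000 -> in-order
Step 1: SEND seq=7000 -> in-order
Step 3: SEND seq=1216 -> out-of-order
Step 4: SEND seq=1151 -> in-order
Step 5: SEND seq=7189 -> in-order
Step 6: SEND seq=7380 -> in-order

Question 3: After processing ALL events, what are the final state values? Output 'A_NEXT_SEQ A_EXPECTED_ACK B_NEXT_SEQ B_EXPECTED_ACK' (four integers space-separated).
Answer: 1242 7430 7430 1242

Derivation:
After event 0: A_seq=1151 A_ack=7000 B_seq=7000 B_ack=1151
After event 1: A_seq=1151 A_ack=7189 B_seq=7189 B_ack=1151
After event 2: A_seq=1216 A_ack=7189 B_seq=7189 B_ack=1151
After event 3: A_seq=1242 A_ack=7189 B_seq=7189 B_ack=1151
After event 4: A_seq=1242 A_ack=7189 B_seq=7189 B_ack=1242
After event 5: A_seq=1242 A_ack=7380 B_seq=7380 B_ack=1242
After event 6: A_seq=1242 A_ack=7430 B_seq=7430 B_ack=1242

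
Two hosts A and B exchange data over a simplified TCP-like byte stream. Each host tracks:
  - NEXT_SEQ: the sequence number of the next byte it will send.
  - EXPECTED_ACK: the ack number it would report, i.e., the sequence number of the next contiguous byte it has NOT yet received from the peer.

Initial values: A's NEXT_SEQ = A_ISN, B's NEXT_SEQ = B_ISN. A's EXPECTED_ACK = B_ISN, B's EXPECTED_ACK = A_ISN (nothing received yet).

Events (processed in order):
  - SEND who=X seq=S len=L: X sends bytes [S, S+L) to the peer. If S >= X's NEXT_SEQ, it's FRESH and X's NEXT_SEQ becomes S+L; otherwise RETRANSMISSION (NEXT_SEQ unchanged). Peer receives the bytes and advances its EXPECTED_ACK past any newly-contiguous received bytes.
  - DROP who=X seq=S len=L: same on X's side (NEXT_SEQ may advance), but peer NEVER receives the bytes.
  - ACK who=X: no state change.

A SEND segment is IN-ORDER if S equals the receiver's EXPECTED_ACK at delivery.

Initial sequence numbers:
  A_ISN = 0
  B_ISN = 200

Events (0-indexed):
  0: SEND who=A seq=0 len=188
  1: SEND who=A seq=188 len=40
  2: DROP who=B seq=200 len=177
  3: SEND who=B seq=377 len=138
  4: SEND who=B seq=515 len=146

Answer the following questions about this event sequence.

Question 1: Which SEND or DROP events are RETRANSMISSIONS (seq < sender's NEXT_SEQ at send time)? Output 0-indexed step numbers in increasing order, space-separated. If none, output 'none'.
Answer: none

Derivation:
Step 0: SEND seq=0 -> fresh
Step 1: SEND seq=188 -> fresh
Step 2: DROP seq=200 -> fresh
Step 3: SEND seq=377 -> fresh
Step 4: SEND seq=515 -> fresh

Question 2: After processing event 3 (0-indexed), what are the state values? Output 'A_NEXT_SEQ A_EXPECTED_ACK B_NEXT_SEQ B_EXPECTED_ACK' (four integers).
After event 0: A_seq=188 A_ack=200 B_seq=200 B_ack=188
After event 1: A_seq=228 A_ack=200 B_seq=200 B_ack=228
After event 2: A_seq=228 A_ack=200 B_seq=377 B_ack=228
After event 3: A_seq=228 A_ack=200 B_seq=515 B_ack=228

228 200 515 228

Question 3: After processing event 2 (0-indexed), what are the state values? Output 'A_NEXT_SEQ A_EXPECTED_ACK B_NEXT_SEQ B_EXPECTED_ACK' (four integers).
After event 0: A_seq=188 A_ack=200 B_seq=200 B_ack=188
After event 1: A_seq=228 A_ack=200 B_seq=200 B_ack=228
After event 2: A_seq=228 A_ack=200 B_seq=377 B_ack=228

228 200 377 228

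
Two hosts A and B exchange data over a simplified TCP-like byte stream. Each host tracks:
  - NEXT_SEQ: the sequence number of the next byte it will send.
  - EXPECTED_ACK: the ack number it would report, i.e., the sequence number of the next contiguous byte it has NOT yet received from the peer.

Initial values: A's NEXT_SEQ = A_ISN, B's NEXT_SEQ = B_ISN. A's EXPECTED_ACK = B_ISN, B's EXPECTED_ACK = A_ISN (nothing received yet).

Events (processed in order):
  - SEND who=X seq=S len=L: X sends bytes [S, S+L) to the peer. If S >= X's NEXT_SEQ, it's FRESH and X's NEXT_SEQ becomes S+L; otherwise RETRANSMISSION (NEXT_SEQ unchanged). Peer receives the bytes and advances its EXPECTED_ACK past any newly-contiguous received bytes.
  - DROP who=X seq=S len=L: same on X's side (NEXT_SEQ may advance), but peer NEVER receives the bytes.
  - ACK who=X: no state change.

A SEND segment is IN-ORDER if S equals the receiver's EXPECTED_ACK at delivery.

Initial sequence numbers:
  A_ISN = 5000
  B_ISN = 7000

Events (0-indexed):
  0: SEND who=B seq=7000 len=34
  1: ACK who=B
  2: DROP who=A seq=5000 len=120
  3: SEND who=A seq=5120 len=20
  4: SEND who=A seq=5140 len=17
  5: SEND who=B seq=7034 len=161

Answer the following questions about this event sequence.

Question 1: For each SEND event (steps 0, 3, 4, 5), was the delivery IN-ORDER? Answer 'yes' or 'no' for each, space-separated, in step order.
Answer: yes no no yes

Derivation:
Step 0: SEND seq=7000 -> in-order
Step 3: SEND seq=5120 -> out-of-order
Step 4: SEND seq=5140 -> out-of-order
Step 5: SEND seq=7034 -> in-order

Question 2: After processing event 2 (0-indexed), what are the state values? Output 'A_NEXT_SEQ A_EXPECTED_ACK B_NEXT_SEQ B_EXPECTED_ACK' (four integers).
After event 0: A_seq=5000 A_ack=7034 B_seq=7034 B_ack=5000
After event 1: A_seq=5000 A_ack=7034 B_seq=7034 B_ack=5000
After event 2: A_seq=5120 A_ack=7034 B_seq=7034 B_ack=5000

5120 7034 7034 5000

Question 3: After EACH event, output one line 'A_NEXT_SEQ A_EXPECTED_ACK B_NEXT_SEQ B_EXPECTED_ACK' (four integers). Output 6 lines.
5000 7034 7034 5000
5000 7034 7034 5000
5120 7034 7034 5000
5140 7034 7034 5000
5157 7034 7034 5000
5157 7195 7195 5000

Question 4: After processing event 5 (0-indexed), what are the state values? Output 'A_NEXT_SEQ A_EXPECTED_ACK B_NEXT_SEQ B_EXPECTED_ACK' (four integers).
After event 0: A_seq=5000 A_ack=7034 B_seq=7034 B_ack=5000
After event 1: A_seq=5000 A_ack=7034 B_seq=7034 B_ack=5000
After event 2: A_seq=5120 A_ack=7034 B_seq=7034 B_ack=5000
After event 3: A_seq=5140 A_ack=7034 B_seq=7034 B_ack=5000
After event 4: A_seq=5157 A_ack=7034 B_seq=7034 B_ack=5000
After event 5: A_seq=5157 A_ack=7195 B_seq=7195 B_ack=5000

5157 7195 7195 5000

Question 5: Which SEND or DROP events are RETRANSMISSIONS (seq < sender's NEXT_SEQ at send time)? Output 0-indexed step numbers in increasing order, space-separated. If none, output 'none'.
Step 0: SEND seq=7000 -> fresh
Step 2: DROP seq=5000 -> fresh
Step 3: SEND seq=5120 -> fresh
Step 4: SEND seq=5140 -> fresh
Step 5: SEND seq=7034 -> fresh

Answer: none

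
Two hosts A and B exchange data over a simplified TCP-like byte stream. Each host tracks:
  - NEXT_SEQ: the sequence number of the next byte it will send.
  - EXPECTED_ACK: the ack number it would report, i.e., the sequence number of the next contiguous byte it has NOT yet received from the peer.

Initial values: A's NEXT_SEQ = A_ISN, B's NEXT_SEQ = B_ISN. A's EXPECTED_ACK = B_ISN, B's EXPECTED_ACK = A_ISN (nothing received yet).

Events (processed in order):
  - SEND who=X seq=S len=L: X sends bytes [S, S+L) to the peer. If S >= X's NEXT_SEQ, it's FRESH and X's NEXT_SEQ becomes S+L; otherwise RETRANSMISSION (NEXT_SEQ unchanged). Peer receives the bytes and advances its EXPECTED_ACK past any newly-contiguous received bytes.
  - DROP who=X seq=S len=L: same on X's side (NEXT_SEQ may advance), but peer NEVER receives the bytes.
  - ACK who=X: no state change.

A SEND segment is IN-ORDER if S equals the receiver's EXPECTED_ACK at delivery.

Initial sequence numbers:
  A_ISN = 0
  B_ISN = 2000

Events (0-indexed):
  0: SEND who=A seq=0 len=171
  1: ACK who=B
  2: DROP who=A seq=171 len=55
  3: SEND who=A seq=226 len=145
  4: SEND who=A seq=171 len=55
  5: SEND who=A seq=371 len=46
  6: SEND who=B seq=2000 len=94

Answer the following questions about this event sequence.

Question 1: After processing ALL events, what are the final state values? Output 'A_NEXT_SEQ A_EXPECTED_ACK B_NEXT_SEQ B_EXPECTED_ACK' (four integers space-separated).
After event 0: A_seq=171 A_ack=2000 B_seq=2000 B_ack=171
After event 1: A_seq=171 A_ack=2000 B_seq=2000 B_ack=171
After event 2: A_seq=226 A_ack=2000 B_seq=2000 B_ack=171
After event 3: A_seq=371 A_ack=2000 B_seq=2000 B_ack=171
After event 4: A_seq=371 A_ack=2000 B_seq=2000 B_ack=371
After event 5: A_seq=417 A_ack=2000 B_seq=2000 B_ack=417
After event 6: A_seq=417 A_ack=2094 B_seq=2094 B_ack=417

Answer: 417 2094 2094 417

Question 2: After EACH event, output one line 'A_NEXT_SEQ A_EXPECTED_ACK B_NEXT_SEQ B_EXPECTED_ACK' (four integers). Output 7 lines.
171 2000 2000 171
171 2000 2000 171
226 2000 2000 171
371 2000 2000 171
371 2000 2000 371
417 2000 2000 417
417 2094 2094 417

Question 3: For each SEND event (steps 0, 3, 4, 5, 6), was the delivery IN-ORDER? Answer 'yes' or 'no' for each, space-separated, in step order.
Step 0: SEND seq=0 -> in-order
Step 3: SEND seq=226 -> out-of-order
Step 4: SEND seq=171 -> in-order
Step 5: SEND seq=371 -> in-order
Step 6: SEND seq=2000 -> in-order

Answer: yes no yes yes yes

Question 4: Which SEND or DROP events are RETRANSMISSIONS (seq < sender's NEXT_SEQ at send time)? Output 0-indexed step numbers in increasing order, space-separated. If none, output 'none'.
Step 0: SEND seq=0 -> fresh
Step 2: DROP seq=171 -> fresh
Step 3: SEND seq=226 -> fresh
Step 4: SEND seq=171 -> retransmit
Step 5: SEND seq=371 -> fresh
Step 6: SEND seq=2000 -> fresh

Answer: 4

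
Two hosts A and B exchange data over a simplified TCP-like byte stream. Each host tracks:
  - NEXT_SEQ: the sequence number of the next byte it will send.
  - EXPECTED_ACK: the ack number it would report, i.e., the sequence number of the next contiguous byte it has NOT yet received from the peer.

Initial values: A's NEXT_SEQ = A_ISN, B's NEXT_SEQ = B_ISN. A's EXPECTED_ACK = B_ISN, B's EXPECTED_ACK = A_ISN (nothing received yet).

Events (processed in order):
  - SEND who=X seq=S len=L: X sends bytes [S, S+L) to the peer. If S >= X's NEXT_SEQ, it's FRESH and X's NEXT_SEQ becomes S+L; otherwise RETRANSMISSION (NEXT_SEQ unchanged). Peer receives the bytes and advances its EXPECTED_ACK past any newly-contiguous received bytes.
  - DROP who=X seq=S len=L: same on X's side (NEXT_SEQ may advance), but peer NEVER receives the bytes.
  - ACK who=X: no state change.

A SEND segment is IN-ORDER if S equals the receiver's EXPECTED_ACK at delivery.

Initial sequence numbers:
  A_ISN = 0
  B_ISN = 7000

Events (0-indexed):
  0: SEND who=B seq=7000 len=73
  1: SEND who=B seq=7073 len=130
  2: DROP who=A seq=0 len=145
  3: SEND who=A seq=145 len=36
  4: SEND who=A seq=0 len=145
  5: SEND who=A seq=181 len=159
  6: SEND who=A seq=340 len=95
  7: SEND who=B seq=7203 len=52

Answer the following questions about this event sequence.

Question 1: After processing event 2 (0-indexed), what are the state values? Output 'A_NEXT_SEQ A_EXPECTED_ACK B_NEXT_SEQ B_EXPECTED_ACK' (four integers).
After event 0: A_seq=0 A_ack=7073 B_seq=7073 B_ack=0
After event 1: A_seq=0 A_ack=7203 B_seq=7203 B_ack=0
After event 2: A_seq=145 A_ack=7203 B_seq=7203 B_ack=0

145 7203 7203 0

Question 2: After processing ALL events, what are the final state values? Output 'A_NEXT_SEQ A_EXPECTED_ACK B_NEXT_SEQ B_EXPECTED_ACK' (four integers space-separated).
Answer: 435 7255 7255 435

Derivation:
After event 0: A_seq=0 A_ack=7073 B_seq=7073 B_ack=0
After event 1: A_seq=0 A_ack=7203 B_seq=7203 B_ack=0
After event 2: A_seq=145 A_ack=7203 B_seq=7203 B_ack=0
After event 3: A_seq=181 A_ack=7203 B_seq=7203 B_ack=0
After event 4: A_seq=181 A_ack=7203 B_seq=7203 B_ack=181
After event 5: A_seq=340 A_ack=7203 B_seq=7203 B_ack=340
After event 6: A_seq=435 A_ack=7203 B_seq=7203 B_ack=435
After event 7: A_seq=435 A_ack=7255 B_seq=7255 B_ack=435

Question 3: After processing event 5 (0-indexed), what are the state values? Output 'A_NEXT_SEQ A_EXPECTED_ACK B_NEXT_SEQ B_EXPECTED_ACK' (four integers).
After event 0: A_seq=0 A_ack=7073 B_seq=7073 B_ack=0
After event 1: A_seq=0 A_ack=7203 B_seq=7203 B_ack=0
After event 2: A_seq=145 A_ack=7203 B_seq=7203 B_ack=0
After event 3: A_seq=181 A_ack=7203 B_seq=7203 B_ack=0
After event 4: A_seq=181 A_ack=7203 B_seq=7203 B_ack=181
After event 5: A_seq=340 A_ack=7203 B_seq=7203 B_ack=340

340 7203 7203 340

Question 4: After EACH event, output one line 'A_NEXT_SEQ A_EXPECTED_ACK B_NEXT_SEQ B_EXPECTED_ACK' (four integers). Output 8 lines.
0 7073 7073 0
0 7203 7203 0
145 7203 7203 0
181 7203 7203 0
181 7203 7203 181
340 7203 7203 340
435 7203 7203 435
435 7255 7255 435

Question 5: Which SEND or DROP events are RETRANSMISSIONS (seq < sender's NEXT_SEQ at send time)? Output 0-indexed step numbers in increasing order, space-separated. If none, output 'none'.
Step 0: SEND seq=7000 -> fresh
Step 1: SEND seq=7073 -> fresh
Step 2: DROP seq=0 -> fresh
Step 3: SEND seq=145 -> fresh
Step 4: SEND seq=0 -> retransmit
Step 5: SEND seq=181 -> fresh
Step 6: SEND seq=340 -> fresh
Step 7: SEND seq=7203 -> fresh

Answer: 4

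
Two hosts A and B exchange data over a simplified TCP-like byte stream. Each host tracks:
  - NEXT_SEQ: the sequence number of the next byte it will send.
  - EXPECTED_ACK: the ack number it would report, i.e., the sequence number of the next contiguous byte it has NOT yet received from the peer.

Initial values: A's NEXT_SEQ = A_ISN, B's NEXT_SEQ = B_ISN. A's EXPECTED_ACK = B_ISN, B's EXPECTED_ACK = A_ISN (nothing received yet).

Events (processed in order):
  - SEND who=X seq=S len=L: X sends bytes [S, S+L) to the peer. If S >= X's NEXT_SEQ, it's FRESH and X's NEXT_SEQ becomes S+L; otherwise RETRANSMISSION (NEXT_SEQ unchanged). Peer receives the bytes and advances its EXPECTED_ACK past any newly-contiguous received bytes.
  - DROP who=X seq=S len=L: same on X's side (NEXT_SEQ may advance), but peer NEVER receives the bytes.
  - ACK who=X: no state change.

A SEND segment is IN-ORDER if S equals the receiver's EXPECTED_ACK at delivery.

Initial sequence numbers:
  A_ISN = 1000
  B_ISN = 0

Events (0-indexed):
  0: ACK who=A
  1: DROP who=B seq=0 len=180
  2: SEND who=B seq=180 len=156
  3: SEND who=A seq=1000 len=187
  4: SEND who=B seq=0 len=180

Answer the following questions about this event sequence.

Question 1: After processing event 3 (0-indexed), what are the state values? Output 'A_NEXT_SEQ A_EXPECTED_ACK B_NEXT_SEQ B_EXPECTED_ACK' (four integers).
After event 0: A_seq=1000 A_ack=0 B_seq=0 B_ack=1000
After event 1: A_seq=1000 A_ack=0 B_seq=180 B_ack=1000
After event 2: A_seq=1000 A_ack=0 B_seq=336 B_ack=1000
After event 3: A_seq=1187 A_ack=0 B_seq=336 B_ack=1187

1187 0 336 1187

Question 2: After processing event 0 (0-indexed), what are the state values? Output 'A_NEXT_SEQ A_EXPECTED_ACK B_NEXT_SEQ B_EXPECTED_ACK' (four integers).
After event 0: A_seq=1000 A_ack=0 B_seq=0 B_ack=1000

1000 0 0 1000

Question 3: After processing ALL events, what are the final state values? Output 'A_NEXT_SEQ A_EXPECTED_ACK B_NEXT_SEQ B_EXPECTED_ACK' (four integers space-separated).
After event 0: A_seq=1000 A_ack=0 B_seq=0 B_ack=1000
After event 1: A_seq=1000 A_ack=0 B_seq=180 B_ack=1000
After event 2: A_seq=1000 A_ack=0 B_seq=336 B_ack=1000
After event 3: A_seq=1187 A_ack=0 B_seq=336 B_ack=1187
After event 4: A_seq=1187 A_ack=336 B_seq=336 B_ack=1187

Answer: 1187 336 336 1187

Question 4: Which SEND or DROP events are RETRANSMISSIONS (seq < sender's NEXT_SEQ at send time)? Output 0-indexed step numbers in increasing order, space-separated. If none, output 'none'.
Answer: 4

Derivation:
Step 1: DROP seq=0 -> fresh
Step 2: SEND seq=180 -> fresh
Step 3: SEND seq=1000 -> fresh
Step 4: SEND seq=0 -> retransmit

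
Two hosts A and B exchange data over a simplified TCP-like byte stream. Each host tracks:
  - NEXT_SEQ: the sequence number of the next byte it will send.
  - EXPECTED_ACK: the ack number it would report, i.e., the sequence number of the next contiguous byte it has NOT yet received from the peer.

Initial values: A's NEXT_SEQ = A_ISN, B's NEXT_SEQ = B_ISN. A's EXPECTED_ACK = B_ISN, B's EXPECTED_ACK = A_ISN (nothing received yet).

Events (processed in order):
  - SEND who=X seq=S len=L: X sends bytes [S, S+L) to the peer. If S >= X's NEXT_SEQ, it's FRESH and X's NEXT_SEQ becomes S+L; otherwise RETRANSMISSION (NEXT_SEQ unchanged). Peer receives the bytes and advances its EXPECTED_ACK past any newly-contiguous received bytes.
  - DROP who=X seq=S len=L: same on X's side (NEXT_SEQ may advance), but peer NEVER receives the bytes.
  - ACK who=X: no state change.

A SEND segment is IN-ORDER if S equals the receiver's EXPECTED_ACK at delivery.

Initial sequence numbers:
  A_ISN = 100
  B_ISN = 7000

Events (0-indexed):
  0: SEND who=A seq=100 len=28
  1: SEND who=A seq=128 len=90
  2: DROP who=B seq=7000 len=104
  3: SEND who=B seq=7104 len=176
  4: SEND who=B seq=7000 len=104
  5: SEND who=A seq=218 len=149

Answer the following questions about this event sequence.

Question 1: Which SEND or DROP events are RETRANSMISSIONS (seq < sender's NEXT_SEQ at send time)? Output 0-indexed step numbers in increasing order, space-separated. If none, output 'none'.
Step 0: SEND seq=100 -> fresh
Step 1: SEND seq=128 -> fresh
Step 2: DROP seq=7000 -> fresh
Step 3: SEND seq=7104 -> fresh
Step 4: SEND seq=7000 -> retransmit
Step 5: SEND seq=218 -> fresh

Answer: 4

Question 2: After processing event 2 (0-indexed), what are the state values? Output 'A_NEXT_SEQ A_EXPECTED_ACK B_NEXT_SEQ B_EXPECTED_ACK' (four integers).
After event 0: A_seq=128 A_ack=7000 B_seq=7000 B_ack=128
After event 1: A_seq=218 A_ack=7000 B_seq=7000 B_ack=218
After event 2: A_seq=218 A_ack=7000 B_seq=7104 B_ack=218

218 7000 7104 218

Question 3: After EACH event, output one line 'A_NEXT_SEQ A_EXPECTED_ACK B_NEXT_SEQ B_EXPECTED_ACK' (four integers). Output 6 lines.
128 7000 7000 128
218 7000 7000 218
218 7000 7104 218
218 7000 7280 218
218 7280 7280 218
367 7280 7280 367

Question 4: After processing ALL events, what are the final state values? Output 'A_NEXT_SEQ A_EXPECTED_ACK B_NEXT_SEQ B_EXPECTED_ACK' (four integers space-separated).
After event 0: A_seq=128 A_ack=7000 B_seq=7000 B_ack=128
After event 1: A_seq=218 A_ack=7000 B_seq=7000 B_ack=218
After event 2: A_seq=218 A_ack=7000 B_seq=7104 B_ack=218
After event 3: A_seq=218 A_ack=7000 B_seq=7280 B_ack=218
After event 4: A_seq=218 A_ack=7280 B_seq=7280 B_ack=218
After event 5: A_seq=367 A_ack=7280 B_seq=7280 B_ack=367

Answer: 367 7280 7280 367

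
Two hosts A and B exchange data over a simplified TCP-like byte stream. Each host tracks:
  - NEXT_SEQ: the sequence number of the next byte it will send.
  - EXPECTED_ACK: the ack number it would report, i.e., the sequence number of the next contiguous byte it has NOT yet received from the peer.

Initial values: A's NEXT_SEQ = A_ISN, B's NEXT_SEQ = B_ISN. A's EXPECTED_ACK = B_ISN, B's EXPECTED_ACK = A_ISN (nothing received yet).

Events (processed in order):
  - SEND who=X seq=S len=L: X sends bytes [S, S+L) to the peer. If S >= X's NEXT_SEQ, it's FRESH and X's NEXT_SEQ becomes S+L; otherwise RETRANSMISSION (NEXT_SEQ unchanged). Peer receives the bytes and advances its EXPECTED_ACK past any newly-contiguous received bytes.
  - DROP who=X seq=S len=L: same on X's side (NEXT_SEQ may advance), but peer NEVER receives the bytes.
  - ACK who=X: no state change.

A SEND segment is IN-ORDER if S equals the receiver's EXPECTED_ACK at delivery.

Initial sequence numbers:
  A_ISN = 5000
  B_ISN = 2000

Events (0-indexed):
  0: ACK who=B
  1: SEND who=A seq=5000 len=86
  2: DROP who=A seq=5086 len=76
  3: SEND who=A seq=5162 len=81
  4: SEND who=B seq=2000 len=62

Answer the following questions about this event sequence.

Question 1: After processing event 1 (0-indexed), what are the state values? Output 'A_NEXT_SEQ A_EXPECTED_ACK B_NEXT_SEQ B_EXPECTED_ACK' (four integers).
After event 0: A_seq=5000 A_ack=2000 B_seq=2000 B_ack=5000
After event 1: A_seq=5086 A_ack=2000 B_seq=2000 B_ack=5086

5086 2000 2000 5086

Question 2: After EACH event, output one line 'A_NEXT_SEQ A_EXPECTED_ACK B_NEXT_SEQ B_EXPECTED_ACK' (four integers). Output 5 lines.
5000 2000 2000 5000
5086 2000 2000 5086
5162 2000 2000 5086
5243 2000 2000 5086
5243 2062 2062 5086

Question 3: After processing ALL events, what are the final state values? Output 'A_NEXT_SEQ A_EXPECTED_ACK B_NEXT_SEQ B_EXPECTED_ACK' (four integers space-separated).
Answer: 5243 2062 2062 5086

Derivation:
After event 0: A_seq=5000 A_ack=2000 B_seq=2000 B_ack=5000
After event 1: A_seq=5086 A_ack=2000 B_seq=2000 B_ack=5086
After event 2: A_seq=5162 A_ack=2000 B_seq=2000 B_ack=5086
After event 3: A_seq=5243 A_ack=2000 B_seq=2000 B_ack=5086
After event 4: A_seq=5243 A_ack=2062 B_seq=2062 B_ack=5086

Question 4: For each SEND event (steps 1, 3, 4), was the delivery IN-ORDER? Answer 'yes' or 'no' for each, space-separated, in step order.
Step 1: SEND seq=5000 -> in-order
Step 3: SEND seq=5162 -> out-of-order
Step 4: SEND seq=2000 -> in-order

Answer: yes no yes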